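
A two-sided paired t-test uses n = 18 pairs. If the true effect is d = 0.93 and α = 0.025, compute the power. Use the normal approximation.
Power ≈ 0.96

Power calculation (paired t-test, normal approximation):
z_β = d · √n - z_{α/2}
z_β = 0.93 · √18 - 2.241
z_β = 0.93 · 4.243 - 2.241
z_β = 1.704

Power = Φ(z_β) = Φ(1.704) ≈ 0.956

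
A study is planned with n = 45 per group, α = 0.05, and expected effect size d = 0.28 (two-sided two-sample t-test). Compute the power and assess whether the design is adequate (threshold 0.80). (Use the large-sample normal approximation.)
Power ≈ 0.26; the study is underpowered (power < 0.80)

Power calculation (two-sample t-test, normal approximation):
z_β = d · √(n/2) - z_{α/2}
z_β = 0.28 · √(45/2) - 1.960
z_β = 0.28 · 4.743 - 1.960
z_β = -0.632

Power = Φ(z_β) = Φ(-0.632) ≈ 0.264

Effect size d = 0.28 is small by Cohen's convention (0.2/0.5/0.8).

Threshold: power ≥ 0.80 is conventionally adequate.
Power ≈ 0.26 → the study is underpowered (power < 0.80).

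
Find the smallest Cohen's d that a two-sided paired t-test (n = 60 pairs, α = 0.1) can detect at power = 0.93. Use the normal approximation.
d ≈ 0.40

Minimum detectable effect (paired t-test, normal approximation):
d = (z_{α/2} + z_β) / √n
d = (1.645 + 1.476) / √60
d = 3.121 / 7.746
d ≈ 0.40

By Cohen's convention (0.2 small / 0.5 medium / 0.8 large): small effect.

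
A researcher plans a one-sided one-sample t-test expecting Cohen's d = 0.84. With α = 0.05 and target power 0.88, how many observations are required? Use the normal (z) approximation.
n = 12

Sample size formula (one-sample t-test, normal approximation):
n = ((z_α + z_β) / d)²

z_α = 1.645 (for α = 0.05, one-sided)
z_β = 1.175 (for power = 0.88)
d = 0.84

n = ((1.645 + 1.175) / 0.84)²
n = (3.357)²
n ≈ 11.27
Round up to the next whole number: n = 12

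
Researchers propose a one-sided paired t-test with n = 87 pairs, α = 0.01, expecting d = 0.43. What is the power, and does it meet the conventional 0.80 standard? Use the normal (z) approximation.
Power ≈ 0.95; the study is adequately powered (power ≥ 0.80)

Power calculation (paired t-test, normal approximation):
z_β = d · √n - z_α
z_β = 0.43 · √87 - 2.326
z_β = 0.43 · 9.327 - 2.326
z_β = 1.684

Power = Φ(z_β) = Φ(1.684) ≈ 0.954

Effect size d = 0.43 is small by Cohen's convention (0.2/0.5/0.8).

Threshold: power ≥ 0.80 is conventionally adequate.
Power ≈ 0.95 → the study is adequately powered (power ≥ 0.80).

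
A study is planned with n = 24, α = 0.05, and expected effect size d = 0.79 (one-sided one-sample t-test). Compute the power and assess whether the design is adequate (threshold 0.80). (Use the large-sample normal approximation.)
Power ≈ 0.99; the study is adequately powered (power ≥ 0.80)

Power calculation (one-sample t-test, normal approximation):
z_β = d · √n - z_α
z_β = 0.79 · √24 - 1.645
z_β = 0.79 · 4.899 - 1.645
z_β = 2.225

Power = Φ(z_β) = Φ(2.225) ≈ 0.987

Effect size d = 0.79 is medium by Cohen's convention (0.2/0.5/0.8).

Threshold: power ≥ 0.80 is conventionally adequate.
Power ≈ 0.99 → the study is adequately powered (power ≥ 0.80).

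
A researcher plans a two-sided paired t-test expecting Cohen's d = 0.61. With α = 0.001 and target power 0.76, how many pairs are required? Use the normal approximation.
n = 43 pairs

Sample size formula (paired t-test, normal approximation):
n = ((z_{α/2} + z_β) / d)²

z_{α/2} = 3.291 (for α = 0.001, two-sided)
z_β = 0.706 (for power = 0.76)
d = 0.61

n = ((3.291 + 0.706) / 0.61)²
n = (6.552)²
n ≈ 42.93
Round up to the next whole number: n = 43 pairs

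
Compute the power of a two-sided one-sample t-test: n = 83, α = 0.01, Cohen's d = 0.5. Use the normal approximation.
Power ≈ 0.98

Power calculation (one-sample t-test, normal approximation):
z_β = d · √n - z_{α/2}
z_β = 0.5 · √83 - 2.576
z_β = 0.5 · 9.110 - 2.576
z_β = 1.979

Power = Φ(z_β) = Φ(1.979) ≈ 0.976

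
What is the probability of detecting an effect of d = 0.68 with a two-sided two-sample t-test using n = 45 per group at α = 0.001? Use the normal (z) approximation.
Power ≈ 0.47

Power calculation (two-sample t-test, normal approximation):
z_β = d · √(n/2) - z_{α/2}
z_β = 0.68 · √(45/2) - 3.291
z_β = 0.68 · 4.743 - 3.291
z_β = -0.065

Power = Φ(z_β) = Φ(-0.065) ≈ 0.474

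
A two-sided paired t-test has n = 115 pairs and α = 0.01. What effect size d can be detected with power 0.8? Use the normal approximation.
d ≈ 0.32

Minimum detectable effect (paired t-test, normal approximation):
d = (z_{α/2} + z_β) / √n
d = (2.576 + 0.842) / √115
d = 3.417 / 10.724
d ≈ 0.32

By Cohen's convention (0.2 small / 0.5 medium / 0.8 large): small effect.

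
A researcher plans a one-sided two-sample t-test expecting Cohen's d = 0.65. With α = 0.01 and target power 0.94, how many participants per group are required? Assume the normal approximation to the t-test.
n = 72 per group

Sample size formula (two-sample t-test, normal approximation):
n = 2 · ((z_α + z_β) / d)²

z_α = 2.326 (for α = 0.01, one-sided)
z_β = 1.555 (for power = 0.94)
d = 0.65

n = 2 · ((2.326 + 1.555) / 0.65)²
n = 2 · (5.971)²
n ≈ 71.31
Round up to the next whole number: n = 72 per group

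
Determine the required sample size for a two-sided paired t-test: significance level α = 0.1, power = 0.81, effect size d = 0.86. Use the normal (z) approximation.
n = 9 pairs

Sample size formula (paired t-test, normal approximation):
n = ((z_{α/2} + z_β) / d)²

z_{α/2} = 1.645 (for α = 0.1, two-sided)
z_β = 0.878 (for power = 0.81)
d = 0.86

n = ((1.645 + 0.878) / 0.86)²
n = (2.934)²
n ≈ 8.61
Round up to the next whole number: n = 9 pairs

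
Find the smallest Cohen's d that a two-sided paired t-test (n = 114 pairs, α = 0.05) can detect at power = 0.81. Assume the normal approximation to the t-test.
d ≈ 0.27

Minimum detectable effect (paired t-test, normal approximation):
d = (z_{α/2} + z_β) / √n
d = (1.960 + 0.878) / √114
d = 2.838 / 10.677
d ≈ 0.27

By Cohen's convention (0.2 small / 0.5 medium / 0.8 large): small effect.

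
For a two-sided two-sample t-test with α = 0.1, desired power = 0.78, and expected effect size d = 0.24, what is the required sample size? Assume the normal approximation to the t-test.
n = 203 per group

Sample size formula (two-sample t-test, normal approximation):
n = 2 · ((z_{α/2} + z_β) / d)²

z_{α/2} = 1.645 (for α = 0.1, two-sided)
z_β = 0.772 (for power = 0.78)
d = 0.24

n = 2 · ((1.645 + 0.772) / 0.24)²
n = 2 · (10.071)²
n ≈ 202.85
Round up to the next whole number: n = 203 per group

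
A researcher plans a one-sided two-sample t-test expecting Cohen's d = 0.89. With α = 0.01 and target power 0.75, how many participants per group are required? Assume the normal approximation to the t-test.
n = 23 per group

Sample size formula (two-sample t-test, normal approximation):
n = 2 · ((z_α + z_β) / d)²

z_α = 2.326 (for α = 0.01, one-sided)
z_β = 0.674 (for power = 0.75)
d = 0.89

n = 2 · ((2.326 + 0.674) / 0.89)²
n = 2 · (3.371)²
n ≈ 22.73
Round up to the next whole number: n = 23 per group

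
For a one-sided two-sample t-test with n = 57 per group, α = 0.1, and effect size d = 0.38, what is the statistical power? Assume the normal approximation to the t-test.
Power ≈ 0.77

Power calculation (two-sample t-test, normal approximation):
z_β = d · √(n/2) - z_α
z_β = 0.38 · √(57/2) - 1.282
z_β = 0.38 · 5.339 - 1.282
z_β = 0.747

Power = Φ(z_β) = Φ(0.747) ≈ 0.772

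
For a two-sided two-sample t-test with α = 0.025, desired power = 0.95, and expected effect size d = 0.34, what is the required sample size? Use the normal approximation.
n = 262 per group

Sample size formula (two-sample t-test, normal approximation):
n = 2 · ((z_{α/2} + z_β) / d)²

z_{α/2} = 2.241 (for α = 0.025, two-sided)
z_β = 1.645 (for power = 0.95)
d = 0.34

n = 2 · ((2.241 + 1.645) / 0.34)²
n = 2 · (11.429)²
n ≈ 261.24
Round up to the next whole number: n = 262 per group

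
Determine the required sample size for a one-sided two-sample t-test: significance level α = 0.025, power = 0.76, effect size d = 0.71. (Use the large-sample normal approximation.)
n = 29 per group

Sample size formula (two-sample t-test, normal approximation):
n = 2 · ((z_α + z_β) / d)²

z_α = 1.960 (for α = 0.025, one-sided)
z_β = 0.706 (for power = 0.76)
d = 0.71

n = 2 · ((1.960 + 0.706) / 0.71)²
n = 2 · (3.755)²
n ≈ 28.20
Round up to the next whole number: n = 29 per group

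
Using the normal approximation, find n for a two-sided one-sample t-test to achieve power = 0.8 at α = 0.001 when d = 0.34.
n = 148

Sample size formula (one-sample t-test, normal approximation):
n = ((z_{α/2} + z_β) / d)²

z_{α/2} = 3.291 (for α = 0.001, two-sided)
z_β = 0.842 (for power = 0.8)
d = 0.34

n = ((3.291 + 0.842) / 0.34)²
n = (12.156)²
n ≈ 147.77
Round up to the next whole number: n = 148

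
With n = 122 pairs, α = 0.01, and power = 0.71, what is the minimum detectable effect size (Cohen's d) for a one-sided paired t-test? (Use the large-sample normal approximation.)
d ≈ 0.26

Minimum detectable effect (paired t-test, normal approximation):
d = (z_α + z_β) / √n
d = (2.326 + 0.553) / √122
d = 2.880 / 11.045
d ≈ 0.26

By Cohen's convention (0.2 small / 0.5 medium / 0.8 large): small effect.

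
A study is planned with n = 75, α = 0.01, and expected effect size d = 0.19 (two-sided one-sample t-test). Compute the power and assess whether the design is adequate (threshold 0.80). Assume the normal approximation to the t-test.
Power ≈ 0.18; the study is underpowered (power < 0.80)

Power calculation (one-sample t-test, normal approximation):
z_β = d · √n - z_{α/2}
z_β = 0.19 · √75 - 2.576
z_β = 0.19 · 8.660 - 2.576
z_β = -0.930

Power = Φ(z_β) = Φ(-0.930) ≈ 0.176

Effect size d = 0.19 is very small by Cohen's convention (0.2/0.5/0.8).

Threshold: power ≥ 0.80 is conventionally adequate.
Power ≈ 0.18 → the study is underpowered (power < 0.80).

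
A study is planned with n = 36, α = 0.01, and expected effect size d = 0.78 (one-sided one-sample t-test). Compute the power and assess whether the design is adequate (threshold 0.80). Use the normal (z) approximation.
Power ≈ 0.99; the study is adequately powered (power ≥ 0.80)

Power calculation (one-sample t-test, normal approximation):
z_β = d · √n - z_α
z_β = 0.78 · √36 - 2.326
z_β = 0.78 · 6.000 - 2.326
z_β = 2.354

Power = Φ(z_β) = Φ(2.354) ≈ 0.991

Effect size d = 0.78 is medium by Cohen's convention (0.2/0.5/0.8).

Threshold: power ≥ 0.80 is conventionally adequate.
Power ≈ 0.99 → the study is adequately powered (power ≥ 0.80).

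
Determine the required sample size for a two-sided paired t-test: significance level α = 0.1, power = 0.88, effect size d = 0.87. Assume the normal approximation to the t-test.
n = 11 pairs

Sample size formula (paired t-test, normal approximation):
n = ((z_{α/2} + z_β) / d)²

z_{α/2} = 1.645 (for α = 0.1, two-sided)
z_β = 1.175 (for power = 0.88)
d = 0.87

n = ((1.645 + 1.175) / 0.87)²
n = (3.241)²
n ≈ 10.50
Round up to the next whole number: n = 11 pairs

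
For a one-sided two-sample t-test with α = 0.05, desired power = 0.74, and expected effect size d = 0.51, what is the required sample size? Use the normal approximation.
n = 41 per group

Sample size formula (two-sample t-test, normal approximation):
n = 2 · ((z_α + z_β) / d)²

z_α = 1.645 (for α = 0.05, one-sided)
z_β = 0.643 (for power = 0.74)
d = 0.51

n = 2 · ((1.645 + 0.643) / 0.51)²
n = 2 · (4.486)²
n ≈ 40.25
Round up to the next whole number: n = 41 per group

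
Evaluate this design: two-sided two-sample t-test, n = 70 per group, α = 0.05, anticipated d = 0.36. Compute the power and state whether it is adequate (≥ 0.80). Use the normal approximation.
Power ≈ 0.57; the study is underpowered (power < 0.80)

Power calculation (two-sample t-test, normal approximation):
z_β = d · √(n/2) - z_{α/2}
z_β = 0.36 · √(70/2) - 1.960
z_β = 0.36 · 5.916 - 1.960
z_β = 0.170

Power = Φ(z_β) = Φ(0.170) ≈ 0.567

Effect size d = 0.36 is small by Cohen's convention (0.2/0.5/0.8).

Threshold: power ≥ 0.80 is conventionally adequate.
Power ≈ 0.57 → the study is underpowered (power < 0.80).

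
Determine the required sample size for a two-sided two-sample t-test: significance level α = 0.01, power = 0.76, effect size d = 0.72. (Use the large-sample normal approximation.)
n = 42 per group

Sample size formula (two-sample t-test, normal approximation):
n = 2 · ((z_{α/2} + z_β) / d)²

z_{α/2} = 2.576 (for α = 0.01, two-sided)
z_β = 0.706 (for power = 0.76)
d = 0.72

n = 2 · ((2.576 + 0.706) / 0.72)²
n = 2 · (4.558)²
n ≈ 41.55
Round up to the next whole number: n = 42 per group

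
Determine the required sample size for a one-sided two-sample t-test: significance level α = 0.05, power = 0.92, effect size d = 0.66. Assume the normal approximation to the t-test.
n = 43 per group

Sample size formula (two-sample t-test, normal approximation):
n = 2 · ((z_α + z_β) / d)²

z_α = 1.645 (for α = 0.05, one-sided)
z_β = 1.405 (for power = 0.92)
d = 0.66

n = 2 · ((1.645 + 1.405) / 0.66)²
n = 2 · (4.621)²
n ≈ 42.71
Round up to the next whole number: n = 43 per group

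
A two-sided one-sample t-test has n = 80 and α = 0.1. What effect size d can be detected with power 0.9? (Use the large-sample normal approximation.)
d ≈ 0.33

Minimum detectable effect (one-sample t-test, normal approximation):
d = (z_{α/2} + z_β) / √n
d = (1.645 + 1.282) / √80
d = 2.926 / 8.944
d ≈ 0.33

By Cohen's convention (0.2 small / 0.5 medium / 0.8 large): small effect.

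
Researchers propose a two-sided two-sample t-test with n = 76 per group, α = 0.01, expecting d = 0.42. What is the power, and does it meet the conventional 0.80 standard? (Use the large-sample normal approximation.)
Power ≈ 0.51; the study is underpowered (power < 0.80)

Power calculation (two-sample t-test, normal approximation):
z_β = d · √(n/2) - z_{α/2}
z_β = 0.42 · √(76/2) - 2.576
z_β = 0.42 · 6.164 - 2.576
z_β = 0.013

Power = Φ(z_β) = Φ(0.013) ≈ 0.505

Effect size d = 0.42 is small by Cohen's convention (0.2/0.5/0.8).

Threshold: power ≥ 0.80 is conventionally adequate.
Power ≈ 0.51 → the study is underpowered (power < 0.80).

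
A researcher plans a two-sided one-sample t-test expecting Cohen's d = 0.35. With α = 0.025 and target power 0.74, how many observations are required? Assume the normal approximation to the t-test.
n = 68

Sample size formula (one-sample t-test, normal approximation):
n = ((z_{α/2} + z_β) / d)²

z_{α/2} = 2.241 (for α = 0.025, two-sided)
z_β = 0.643 (for power = 0.74)
d = 0.35

n = ((2.241 + 0.643) / 0.35)²
n = (8.240)²
n ≈ 67.90
Round up to the next whole number: n = 68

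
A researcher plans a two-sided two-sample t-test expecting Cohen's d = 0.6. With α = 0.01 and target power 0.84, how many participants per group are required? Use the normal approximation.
n = 71 per group

Sample size formula (two-sample t-test, normal approximation):
n = 2 · ((z_{α/2} + z_β) / d)²

z_{α/2} = 2.576 (for α = 0.01, two-sided)
z_β = 0.994 (for power = 0.84)
d = 0.6

n = 2 · ((2.576 + 0.994) / 0.6)²
n = 2 · (5.950)²
n ≈ 70.81
Round up to the next whole number: n = 71 per group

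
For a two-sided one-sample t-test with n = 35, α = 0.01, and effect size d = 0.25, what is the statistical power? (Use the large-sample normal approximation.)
Power ≈ 0.14

Power calculation (one-sample t-test, normal approximation):
z_β = d · √n - z_{α/2}
z_β = 0.25 · √35 - 2.576
z_β = 0.25 · 5.916 - 2.576
z_β = -1.097

Power = Φ(z_β) = Φ(-1.097) ≈ 0.136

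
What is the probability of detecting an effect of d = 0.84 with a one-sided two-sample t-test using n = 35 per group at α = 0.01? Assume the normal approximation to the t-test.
Power ≈ 0.88

Power calculation (two-sample t-test, normal approximation):
z_β = d · √(n/2) - z_α
z_β = 0.84 · √(35/2) - 2.326
z_β = 0.84 · 4.183 - 2.326
z_β = 1.188

Power = Φ(z_β) = Φ(1.188) ≈ 0.883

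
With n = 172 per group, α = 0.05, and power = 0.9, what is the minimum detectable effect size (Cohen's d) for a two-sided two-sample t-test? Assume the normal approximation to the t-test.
d ≈ 0.35

Minimum detectable effect (two-sample t-test, normal approximation):
d = (z_{α/2} + z_β) / √(n/2)
d = (1.960 + 1.282) / √(172/2)
d = 3.242 / 9.274
d ≈ 0.35

By Cohen's convention (0.2 small / 0.5 medium / 0.8 large): small effect.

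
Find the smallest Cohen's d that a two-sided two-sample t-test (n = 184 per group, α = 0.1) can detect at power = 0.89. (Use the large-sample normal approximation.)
d ≈ 0.30

Minimum detectable effect (two-sample t-test, normal approximation):
d = (z_{α/2} + z_β) / √(n/2)
d = (1.645 + 1.227) / √(184/2)
d = 2.871 / 9.592
d ≈ 0.30

By Cohen's convention (0.2 small / 0.5 medium / 0.8 large): small effect.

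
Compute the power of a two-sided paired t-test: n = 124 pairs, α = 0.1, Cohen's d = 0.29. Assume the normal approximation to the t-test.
Power ≈ 0.94

Power calculation (paired t-test, normal approximation):
z_β = d · √n - z_{α/2}
z_β = 0.29 · √124 - 1.645
z_β = 0.29 · 11.136 - 1.645
z_β = 1.584

Power = Φ(z_β) = Φ(1.584) ≈ 0.943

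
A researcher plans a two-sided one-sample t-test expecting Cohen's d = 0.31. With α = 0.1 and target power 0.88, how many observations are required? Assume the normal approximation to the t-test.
n = 83

Sample size formula (one-sample t-test, normal approximation):
n = ((z_{α/2} + z_β) / d)²

z_{α/2} = 1.645 (for α = 0.1, two-sided)
z_β = 1.175 (for power = 0.88)
d = 0.31

n = ((1.645 + 1.175) / 0.31)²
n = (9.097)²
n ≈ 82.76
Round up to the next whole number: n = 83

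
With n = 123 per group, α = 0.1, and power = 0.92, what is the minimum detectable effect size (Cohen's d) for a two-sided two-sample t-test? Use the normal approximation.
d ≈ 0.39

Minimum detectable effect (two-sample t-test, normal approximation):
d = (z_{α/2} + z_β) / √(n/2)
d = (1.645 + 1.405) / √(123/2)
d = 3.050 / 7.842
d ≈ 0.39

By Cohen's convention (0.2 small / 0.5 medium / 0.8 large): small effect.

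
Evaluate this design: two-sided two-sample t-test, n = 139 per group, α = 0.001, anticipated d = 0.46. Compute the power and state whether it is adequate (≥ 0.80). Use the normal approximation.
Power ≈ 0.71; the study is underpowered (power < 0.80)

Power calculation (two-sample t-test, normal approximation):
z_β = d · √(n/2) - z_{α/2}
z_β = 0.46 · √(139/2) - 3.291
z_β = 0.46 · 8.337 - 3.291
z_β = 0.544

Power = Φ(z_β) = Φ(0.544) ≈ 0.707

Effect size d = 0.46 is small by Cohen's convention (0.2/0.5/0.8).

Threshold: power ≥ 0.80 is conventionally adequate.
Power ≈ 0.71 → the study is underpowered (power < 0.80).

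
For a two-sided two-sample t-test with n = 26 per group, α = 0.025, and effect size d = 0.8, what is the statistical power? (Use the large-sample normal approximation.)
Power ≈ 0.74

Power calculation (two-sample t-test, normal approximation):
z_β = d · √(n/2) - z_{α/2}
z_β = 0.8 · √(26/2) - 2.241
z_β = 0.8 · 3.606 - 2.241
z_β = 0.643

Power = Φ(z_β) = Φ(0.643) ≈ 0.740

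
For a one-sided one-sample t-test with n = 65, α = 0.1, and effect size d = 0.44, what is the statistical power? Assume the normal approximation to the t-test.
Power ≈ 0.99

Power calculation (one-sample t-test, normal approximation):
z_β = d · √n - z_α
z_β = 0.44 · √65 - 1.282
z_β = 0.44 · 8.062 - 1.282
z_β = 2.266

Power = Φ(z_β) = Φ(2.266) ≈ 0.988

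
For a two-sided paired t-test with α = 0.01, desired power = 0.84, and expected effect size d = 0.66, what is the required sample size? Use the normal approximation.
n = 30 pairs

Sample size formula (paired t-test, normal approximation):
n = ((z_{α/2} + z_β) / d)²

z_{α/2} = 2.576 (for α = 0.01, two-sided)
z_β = 0.994 (for power = 0.84)
d = 0.66

n = ((2.576 + 0.994) / 0.66)²
n = (5.409)²
n ≈ 29.26
Round up to the next whole number: n = 30 pairs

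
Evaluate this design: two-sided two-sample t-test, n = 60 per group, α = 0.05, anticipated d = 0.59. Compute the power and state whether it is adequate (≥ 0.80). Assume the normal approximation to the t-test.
Power ≈ 0.90; the study is adequately powered (power ≥ 0.80)

Power calculation (two-sample t-test, normal approximation):
z_β = d · √(n/2) - z_{α/2}
z_β = 0.59 · √(60/2) - 1.960
z_β = 0.59 · 5.477 - 1.960
z_β = 1.272

Power = Φ(z_β) = Φ(1.272) ≈ 0.898

Effect size d = 0.59 is medium by Cohen's convention (0.2/0.5/0.8).

Threshold: power ≥ 0.80 is conventionally adequate.
Power ≈ 0.90 → the study is adequately powered (power ≥ 0.80).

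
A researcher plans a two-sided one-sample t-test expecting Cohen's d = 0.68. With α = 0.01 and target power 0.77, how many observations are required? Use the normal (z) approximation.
n = 24

Sample size formula (one-sample t-test, normal approximation):
n = ((z_{α/2} + z_β) / d)²

z_{α/2} = 2.576 (for α = 0.01, two-sided)
z_β = 0.739 (for power = 0.77)
d = 0.68

n = ((2.576 + 0.739) / 0.68)²
n = (4.875)²
n ≈ 23.77
Round up to the next whole number: n = 24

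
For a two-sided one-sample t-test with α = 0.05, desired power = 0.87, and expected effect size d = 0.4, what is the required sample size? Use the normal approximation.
n = 60

Sample size formula (one-sample t-test, normal approximation):
n = ((z_{α/2} + z_β) / d)²

z_{α/2} = 1.960 (for α = 0.05, two-sided)
z_β = 1.126 (for power = 0.87)
d = 0.4

n = ((1.960 + 1.126) / 0.4)²
n = (7.715)²
n ≈ 59.52
Round up to the next whole number: n = 60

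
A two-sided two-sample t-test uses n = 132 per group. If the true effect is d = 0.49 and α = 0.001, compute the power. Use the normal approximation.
Power ≈ 0.75

Power calculation (two-sample t-test, normal approximation):
z_β = d · √(n/2) - z_{α/2}
z_β = 0.49 · √(132/2) - 3.291
z_β = 0.49 · 8.124 - 3.291
z_β = 0.690

Power = Φ(z_β) = Φ(0.690) ≈ 0.755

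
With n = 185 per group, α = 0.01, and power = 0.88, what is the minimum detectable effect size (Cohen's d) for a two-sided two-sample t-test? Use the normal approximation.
d ≈ 0.39

Minimum detectable effect (two-sample t-test, normal approximation):
d = (z_{α/2} + z_β) / √(n/2)
d = (2.576 + 1.175) / √(185/2)
d = 3.751 / 9.618
d ≈ 0.39

By Cohen's convention (0.2 small / 0.5 medium / 0.8 large): small effect.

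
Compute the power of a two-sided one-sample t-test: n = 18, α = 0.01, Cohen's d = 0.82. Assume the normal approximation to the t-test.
Power ≈ 0.82

Power calculation (one-sample t-test, normal approximation):
z_β = d · √n - z_{α/2}
z_β = 0.82 · √18 - 2.576
z_β = 0.82 · 4.243 - 2.576
z_β = 0.903

Power = Φ(z_β) = Φ(0.903) ≈ 0.817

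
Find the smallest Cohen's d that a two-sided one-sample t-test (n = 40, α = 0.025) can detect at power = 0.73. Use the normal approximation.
d ≈ 0.45

Minimum detectable effect (one-sample t-test, normal approximation):
d = (z_{α/2} + z_β) / √n
d = (2.241 + 0.613) / √40
d = 2.854 / 6.325
d ≈ 0.45

By Cohen's convention (0.2 small / 0.5 medium / 0.8 large): small effect.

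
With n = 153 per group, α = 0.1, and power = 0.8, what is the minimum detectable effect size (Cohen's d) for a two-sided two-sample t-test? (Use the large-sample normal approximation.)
d ≈ 0.28

Minimum detectable effect (two-sample t-test, normal approximation):
d = (z_{α/2} + z_β) / √(n/2)
d = (1.645 + 0.842) / √(153/2)
d = 2.486 / 8.746
d ≈ 0.28

By Cohen's convention (0.2 small / 0.5 medium / 0.8 large): small effect.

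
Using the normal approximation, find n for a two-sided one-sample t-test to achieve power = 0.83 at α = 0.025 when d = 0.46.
n = 49

Sample size formula (one-sample t-test, normal approximation):
n = ((z_{α/2} + z_β) / d)²

z_{α/2} = 2.241 (for α = 0.025, two-sided)
z_β = 0.954 (for power = 0.83)
d = 0.46

n = ((2.241 + 0.954) / 0.46)²
n = (6.946)²
n ≈ 48.25
Round up to the next whole number: n = 49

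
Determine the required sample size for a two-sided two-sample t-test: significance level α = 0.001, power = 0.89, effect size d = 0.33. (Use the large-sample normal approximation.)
n = 375 per group

Sample size formula (two-sample t-test, normal approximation):
n = 2 · ((z_{α/2} + z_β) / d)²

z_{α/2} = 3.291 (for α = 0.001, two-sided)
z_β = 1.227 (for power = 0.89)
d = 0.33

n = 2 · ((3.291 + 1.227) / 0.33)²
n = 2 · (13.691)²
n ≈ 374.89
Round up to the next whole number: n = 375 per group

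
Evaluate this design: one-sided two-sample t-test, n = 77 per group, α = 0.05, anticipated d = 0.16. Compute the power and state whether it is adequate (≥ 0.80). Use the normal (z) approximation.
Power ≈ 0.26; the study is underpowered (power < 0.80)

Power calculation (two-sample t-test, normal approximation):
z_β = d · √(n/2) - z_α
z_β = 0.16 · √(77/2) - 1.645
z_β = 0.16 · 6.205 - 1.645
z_β = -0.652

Power = Φ(z_β) = Φ(-0.652) ≈ 0.257

Effect size d = 0.16 is very small by Cohen's convention (0.2/0.5/0.8).

Threshold: power ≥ 0.80 is conventionally adequate.
Power ≈ 0.26 → the study is underpowered (power < 0.80).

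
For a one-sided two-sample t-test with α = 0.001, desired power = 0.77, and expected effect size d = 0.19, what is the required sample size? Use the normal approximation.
n = 813 per group

Sample size formula (two-sample t-test, normal approximation):
n = 2 · ((z_α + z_β) / d)²

z_α = 3.090 (for α = 0.001, one-sided)
z_β = 0.739 (for power = 0.77)
d = 0.19

n = 2 · ((3.090 + 0.739) / 0.19)²
n = 2 · (20.153)²
n ≈ 812.29
Round up to the next whole number: n = 813 per group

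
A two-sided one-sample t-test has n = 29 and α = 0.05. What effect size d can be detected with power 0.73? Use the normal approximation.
d ≈ 0.48

Minimum detectable effect (one-sample t-test, normal approximation):
d = (z_{α/2} + z_β) / √n
d = (1.960 + 0.613) / √29
d = 2.573 / 5.385
d ≈ 0.48

By Cohen's convention (0.2 small / 0.5 medium / 0.8 large): small effect.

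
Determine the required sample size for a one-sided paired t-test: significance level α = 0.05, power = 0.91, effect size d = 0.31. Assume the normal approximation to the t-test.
n = 93 pairs

Sample size formula (paired t-test, normal approximation):
n = ((z_α + z_β) / d)²

z_α = 1.645 (for α = 0.05, one-sided)
z_β = 1.341 (for power = 0.91)
d = 0.31

n = ((1.645 + 1.341) / 0.31)²
n = (9.632)²
n ≈ 92.78
Round up to the next whole number: n = 93 pairs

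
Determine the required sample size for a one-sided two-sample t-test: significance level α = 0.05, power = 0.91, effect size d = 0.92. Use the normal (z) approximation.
n = 22 per group

Sample size formula (two-sample t-test, normal approximation):
n = 2 · ((z_α + z_β) / d)²

z_α = 1.645 (for α = 0.05, one-sided)
z_β = 1.341 (for power = 0.91)
d = 0.92

n = 2 · ((1.645 + 1.341) / 0.92)²
n = 2 · (3.246)²
n ≈ 21.07
Round up to the next whole number: n = 22 per group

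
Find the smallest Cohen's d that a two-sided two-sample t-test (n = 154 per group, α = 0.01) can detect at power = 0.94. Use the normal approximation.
d ≈ 0.47

Minimum detectable effect (two-sample t-test, normal approximation):
d = (z_{α/2} + z_β) / √(n/2)
d = (2.576 + 1.555) / √(154/2)
d = 4.131 / 8.775
d ≈ 0.47

By Cohen's convention (0.2 small / 0.5 medium / 0.8 large): small effect.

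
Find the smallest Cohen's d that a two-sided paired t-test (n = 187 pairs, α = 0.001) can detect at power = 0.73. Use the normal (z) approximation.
d ≈ 0.29

Minimum detectable effect (paired t-test, normal approximation):
d = (z_{α/2} + z_β) / √n
d = (3.291 + 0.613) / √187
d = 3.903 / 13.675
d ≈ 0.29

By Cohen's convention (0.2 small / 0.5 medium / 0.8 large): small effect.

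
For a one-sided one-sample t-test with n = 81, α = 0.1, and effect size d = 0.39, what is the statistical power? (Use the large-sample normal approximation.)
Power ≈ 0.99

Power calculation (one-sample t-test, normal approximation):
z_β = d · √n - z_α
z_β = 0.39 · √81 - 1.282
z_β = 0.39 · 9.000 - 1.282
z_β = 2.228

Power = Φ(z_β) = Φ(2.228) ≈ 0.987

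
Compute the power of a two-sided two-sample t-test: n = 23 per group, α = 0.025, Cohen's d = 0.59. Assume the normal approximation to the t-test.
Power ≈ 0.40

Power calculation (two-sample t-test, normal approximation):
z_β = d · √(n/2) - z_{α/2}
z_β = 0.59 · √(23/2) - 2.241
z_β = 0.59 · 3.391 - 2.241
z_β = -0.241

Power = Φ(z_β) = Φ(-0.241) ≈ 0.405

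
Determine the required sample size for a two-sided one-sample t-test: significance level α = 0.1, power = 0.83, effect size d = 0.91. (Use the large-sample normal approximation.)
n = 9

Sample size formula (one-sample t-test, normal approximation):
n = ((z_{α/2} + z_β) / d)²

z_{α/2} = 1.645 (for α = 0.1, two-sided)
z_β = 0.954 (for power = 0.83)
d = 0.91

n = ((1.645 + 0.954) / 0.91)²
n = (2.856)²
n ≈ 8.16
Round up to the next whole number: n = 9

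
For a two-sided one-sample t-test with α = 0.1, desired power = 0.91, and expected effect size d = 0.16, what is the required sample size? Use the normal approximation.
n = 349

Sample size formula (one-sample t-test, normal approximation):
n = ((z_{α/2} + z_β) / d)²

z_{α/2} = 1.645 (for α = 0.1, two-sided)
z_β = 1.341 (for power = 0.91)
d = 0.16

n = ((1.645 + 1.341) / 0.16)²
n = (18.663)²
n ≈ 348.31
Round up to the next whole number: n = 349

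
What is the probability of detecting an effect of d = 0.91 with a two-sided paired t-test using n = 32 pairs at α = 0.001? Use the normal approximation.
Power ≈ 0.97

Power calculation (paired t-test, normal approximation):
z_β = d · √n - z_{α/2}
z_β = 0.91 · √32 - 3.291
z_β = 0.91 · 5.657 - 3.291
z_β = 1.857

Power = Φ(z_β) = Φ(1.857) ≈ 0.968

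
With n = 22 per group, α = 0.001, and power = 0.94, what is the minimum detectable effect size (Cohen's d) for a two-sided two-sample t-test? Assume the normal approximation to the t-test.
d ≈ 1.46

Minimum detectable effect (two-sample t-test, normal approximation):
d = (z_{α/2} + z_β) / √(n/2)
d = (3.291 + 1.555) / √(22/2)
d = 4.845 / 3.317
d ≈ 1.46

By Cohen's convention (0.2 small / 0.5 medium / 0.8 large): large effect.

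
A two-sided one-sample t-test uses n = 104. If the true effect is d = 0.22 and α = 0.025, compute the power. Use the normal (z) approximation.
Power ≈ 0.50

Power calculation (one-sample t-test, normal approximation):
z_β = d · √n - z_{α/2}
z_β = 0.22 · √104 - 2.241
z_β = 0.22 · 10.198 - 2.241
z_β = 0.002

Power = Φ(z_β) = Φ(0.002) ≈ 0.501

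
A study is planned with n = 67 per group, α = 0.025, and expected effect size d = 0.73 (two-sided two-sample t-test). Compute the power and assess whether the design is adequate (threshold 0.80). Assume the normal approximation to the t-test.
Power ≈ 0.98; the study is adequately powered (power ≥ 0.80)

Power calculation (two-sample t-test, normal approximation):
z_β = d · √(n/2) - z_{α/2}
z_β = 0.73 · √(67/2) - 2.241
z_β = 0.73 · 5.788 - 2.241
z_β = 1.984

Power = Φ(z_β) = Φ(1.984) ≈ 0.976

Effect size d = 0.73 is medium by Cohen's convention (0.2/0.5/0.8).

Threshold: power ≥ 0.80 is conventionally adequate.
Power ≈ 0.98 → the study is adequately powered (power ≥ 0.80).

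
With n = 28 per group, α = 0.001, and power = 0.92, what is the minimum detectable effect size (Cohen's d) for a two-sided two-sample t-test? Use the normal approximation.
d ≈ 1.25

Minimum detectable effect (two-sample t-test, normal approximation):
d = (z_{α/2} + z_β) / √(n/2)
d = (3.291 + 1.405) / √(28/2)
d = 4.696 / 3.742
d ≈ 1.25

By Cohen's convention (0.2 small / 0.5 medium / 0.8 large): large effect.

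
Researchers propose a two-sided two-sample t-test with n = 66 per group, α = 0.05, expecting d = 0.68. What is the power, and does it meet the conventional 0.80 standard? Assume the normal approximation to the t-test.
Power ≈ 0.97; the study is adequately powered (power ≥ 0.80)

Power calculation (two-sample t-test, normal approximation):
z_β = d · √(n/2) - z_{α/2}
z_β = 0.68 · √(66/2) - 1.960
z_β = 0.68 · 5.745 - 1.960
z_β = 1.946

Power = Φ(z_β) = Φ(1.946) ≈ 0.974

Effect size d = 0.68 is medium by Cohen's convention (0.2/0.5/0.8).

Threshold: power ≥ 0.80 is conventionally adequate.
Power ≈ 0.97 → the study is adequately powered (power ≥ 0.80).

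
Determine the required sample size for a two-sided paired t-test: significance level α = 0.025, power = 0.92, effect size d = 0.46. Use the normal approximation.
n = 63 pairs

Sample size formula (paired t-test, normal approximation):
n = ((z_{α/2} + z_β) / d)²

z_{α/2} = 2.241 (for α = 0.025, two-sided)
z_β = 1.405 (for power = 0.92)
d = 0.46

n = ((2.241 + 1.405) / 0.46)²
n = (7.926)²
n ≈ 62.82
Round up to the next whole number: n = 63 pairs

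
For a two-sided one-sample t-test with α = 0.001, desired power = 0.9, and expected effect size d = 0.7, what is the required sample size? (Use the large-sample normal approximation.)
n = 43

Sample size formula (one-sample t-test, normal approximation):
n = ((z_{α/2} + z_β) / d)²

z_{α/2} = 3.291 (for α = 0.001, two-sided)
z_β = 1.282 (for power = 0.9)
d = 0.7

n = ((3.291 + 1.282) / 0.7)²
n = (6.533)²
n ≈ 42.68
Round up to the next whole number: n = 43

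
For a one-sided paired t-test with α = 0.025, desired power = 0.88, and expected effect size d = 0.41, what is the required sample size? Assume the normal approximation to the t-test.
n = 59 pairs

Sample size formula (paired t-test, normal approximation):
n = ((z_α + z_β) / d)²

z_α = 1.960 (for α = 0.025, one-sided)
z_β = 1.175 (for power = 0.88)
d = 0.41

n = ((1.960 + 1.175) / 0.41)²
n = (7.646)²
n ≈ 58.46
Round up to the next whole number: n = 59 pairs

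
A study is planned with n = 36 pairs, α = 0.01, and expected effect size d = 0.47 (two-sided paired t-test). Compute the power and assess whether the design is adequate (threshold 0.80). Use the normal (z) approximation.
Power ≈ 0.60; the study is underpowered (power < 0.80)

Power calculation (paired t-test, normal approximation):
z_β = d · √n - z_{α/2}
z_β = 0.47 · √36 - 2.576
z_β = 0.47 · 6.000 - 2.576
z_β = 0.244

Power = Φ(z_β) = Φ(0.244) ≈ 0.596

Effect size d = 0.47 is small by Cohen's convention (0.2/0.5/0.8).

Threshold: power ≥ 0.80 is conventionally adequate.
Power ≈ 0.60 → the study is underpowered (power < 0.80).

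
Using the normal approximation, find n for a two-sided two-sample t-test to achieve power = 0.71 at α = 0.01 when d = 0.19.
n = 543 per group

Sample size formula (two-sample t-test, normal approximation):
n = 2 · ((z_{α/2} + z_β) / d)²

z_{α/2} = 2.576 (for α = 0.01, two-sided)
z_β = 0.553 (for power = 0.71)
d = 0.19

n = 2 · ((2.576 + 0.553) / 0.19)²
n = 2 · (16.468)²
n ≈ 542.39
Round up to the next whole number: n = 543 per group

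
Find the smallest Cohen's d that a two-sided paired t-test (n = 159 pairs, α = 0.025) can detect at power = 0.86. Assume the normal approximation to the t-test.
d ≈ 0.26

Minimum detectable effect (paired t-test, normal approximation):
d = (z_{α/2} + z_β) / √n
d = (2.241 + 1.080) / √159
d = 3.322 / 12.610
d ≈ 0.26

By Cohen's convention (0.2 small / 0.5 medium / 0.8 large): small effect.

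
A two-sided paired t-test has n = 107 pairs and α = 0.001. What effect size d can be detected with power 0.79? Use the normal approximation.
d ≈ 0.40

Minimum detectable effect (paired t-test, normal approximation):
d = (z_{α/2} + z_β) / √n
d = (3.291 + 0.806) / √107
d = 4.097 / 10.344
d ≈ 0.40

By Cohen's convention (0.2 small / 0.5 medium / 0.8 large): small effect.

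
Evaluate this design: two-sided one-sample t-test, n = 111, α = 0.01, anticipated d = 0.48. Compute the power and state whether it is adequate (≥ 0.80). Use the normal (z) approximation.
Power ≈ 0.99; the study is adequately powered (power ≥ 0.80)

Power calculation (one-sample t-test, normal approximation):
z_β = d · √n - z_{α/2}
z_β = 0.48 · √111 - 2.576
z_β = 0.48 · 10.536 - 2.576
z_β = 2.481

Power = Φ(z_β) = Φ(2.481) ≈ 0.993

Effect size d = 0.48 is small by Cohen's convention (0.2/0.5/0.8).

Threshold: power ≥ 0.80 is conventionally adequate.
Power ≈ 0.99 → the study is adequately powered (power ≥ 0.80).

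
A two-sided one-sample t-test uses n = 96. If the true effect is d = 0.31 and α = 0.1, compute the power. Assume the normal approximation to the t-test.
Power ≈ 0.92

Power calculation (one-sample t-test, normal approximation):
z_β = d · √n - z_{α/2}
z_β = 0.31 · √96 - 1.645
z_β = 0.31 · 9.798 - 1.645
z_β = 1.393

Power = Φ(z_β) = Φ(1.393) ≈ 0.918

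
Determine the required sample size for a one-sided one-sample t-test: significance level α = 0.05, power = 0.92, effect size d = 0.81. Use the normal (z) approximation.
n = 15

Sample size formula (one-sample t-test, normal approximation):
n = ((z_α + z_β) / d)²

z_α = 1.645 (for α = 0.05, one-sided)
z_β = 1.405 (for power = 0.92)
d = 0.81

n = ((1.645 + 1.405) / 0.81)²
n = (3.765)²
n ≈ 14.18
Round up to the next whole number: n = 15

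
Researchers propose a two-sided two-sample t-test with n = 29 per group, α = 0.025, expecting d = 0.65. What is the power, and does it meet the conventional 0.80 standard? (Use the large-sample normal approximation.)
Power ≈ 0.59; the study is underpowered (power < 0.80)

Power calculation (two-sample t-test, normal approximation):
z_β = d · √(n/2) - z_{α/2}
z_β = 0.65 · √(29/2) - 2.241
z_β = 0.65 · 3.808 - 2.241
z_β = 0.234

Power = Φ(z_β) = Φ(0.234) ≈ 0.592

Effect size d = 0.65 is medium by Cohen's convention (0.2/0.5/0.8).

Threshold: power ≥ 0.80 is conventionally adequate.
Power ≈ 0.59 → the study is underpowered (power < 0.80).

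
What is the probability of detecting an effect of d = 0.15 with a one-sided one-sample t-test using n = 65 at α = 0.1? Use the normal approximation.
Power ≈ 0.47

Power calculation (one-sample t-test, normal approximation):
z_β = d · √n - z_α
z_β = 0.15 · √65 - 1.282
z_β = 0.15 · 8.062 - 1.282
z_β = -0.072

Power = Φ(z_β) = Φ(-0.072) ≈ 0.471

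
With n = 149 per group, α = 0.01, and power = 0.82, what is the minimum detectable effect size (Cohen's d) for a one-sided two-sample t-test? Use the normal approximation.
d ≈ 0.38

Minimum detectable effect (two-sample t-test, normal approximation):
d = (z_α + z_β) / √(n/2)
d = (2.326 + 0.915) / √(149/2)
d = 3.242 / 8.631
d ≈ 0.38

By Cohen's convention (0.2 small / 0.5 medium / 0.8 large): small effect.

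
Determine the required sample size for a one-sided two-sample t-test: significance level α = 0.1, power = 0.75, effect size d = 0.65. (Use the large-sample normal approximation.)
n = 19 per group

Sample size formula (two-sample t-test, normal approximation):
n = 2 · ((z_α + z_β) / d)²

z_α = 1.282 (for α = 0.1, one-sided)
z_β = 0.674 (for power = 0.75)
d = 0.65

n = 2 · ((1.282 + 0.674) / 0.65)²
n = 2 · (3.009)²
n ≈ 18.11
Round up to the next whole number: n = 19 per group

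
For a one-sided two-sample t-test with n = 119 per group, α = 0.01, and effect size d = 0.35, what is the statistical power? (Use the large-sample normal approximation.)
Power ≈ 0.65

Power calculation (two-sample t-test, normal approximation):
z_β = d · √(n/2) - z_α
z_β = 0.35 · √(119/2) - 2.326
z_β = 0.35 · 7.714 - 2.326
z_β = 0.373

Power = Φ(z_β) = Φ(0.373) ≈ 0.646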